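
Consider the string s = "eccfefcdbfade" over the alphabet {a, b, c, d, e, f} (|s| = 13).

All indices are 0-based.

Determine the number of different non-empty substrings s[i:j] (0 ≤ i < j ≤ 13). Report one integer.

84

rank→(start, suffix):
  0 → (10, 'ade')
  1 → (8, 'bfade')
  2 → (1, 'ccfefcdbfade')
  3 → (6, 'cdbfade')
  4 → (2, 'cfefcdbfade')
  5 → (7, 'dbfade')
  6 → (11, 'de')
  7 → (12, 'e')
  8 → (0, 'eccfefcdbfade')
  9 → (4, 'efcdbfade')
  10 → (9, 'fade')
  11 → (5, 'fcdbfade')
  12 → (3, 'fefcdbfade')

SA = [10, 8, 1, 6, 2, 7, 11, 12, 0, 4, 9, 5, 3]
rank  pair      lcp
   1  s[10:],s[8:]  0  ''
   2  s[8:],s[1:]  0  ''
   3  s[1:],s[6:]  1  'c'
   4  s[6:],s[2:]  1  'c'
   5  s[2:],s[7:]  0  ''
   6  s[7:],s[11:]  1  'd'
   7  s[11:],s[12:]  0  ''
   8  s[12:],s[0:]  1  'e'
   9  s[0:],s[4:]  1  'e'
  10  s[4:],s[9:]  0  ''
  11  s[9:],s[5:]  1  'f'
  12  s[5:],s[3:]  1  'f'

n(n+1)/2 = 13·14/2 = 91
Σ LCP = 0 + 0 + 0 + 1 + 1 + 0 + 1 + 0 + 1 + 1 + 0 + 1 + 1 = 7
distinct = 91 − 7 = 84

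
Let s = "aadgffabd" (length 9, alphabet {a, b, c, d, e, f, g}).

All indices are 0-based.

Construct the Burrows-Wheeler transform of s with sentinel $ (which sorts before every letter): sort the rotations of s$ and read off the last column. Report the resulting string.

rank  rotation    last
    0  $aadgffabd  d
    1  aadgffabd$  $
    2  abd$aadgff  f
    3  adgffabd$a  a
    4  bd$aadgffa  a
    5  d$aadgffab  b
    6  dgffabd$aa  a
    7  fabd$aadgf  f
    8  ffabd$aadg  g
    9  gffabd$aad  d

d$faabafgd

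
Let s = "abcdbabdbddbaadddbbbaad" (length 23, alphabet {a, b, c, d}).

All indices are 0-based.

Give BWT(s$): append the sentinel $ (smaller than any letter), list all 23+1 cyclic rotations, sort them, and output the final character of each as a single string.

dbb$baabddbdaadbadcdbbda

rank  rotation                  last
    0  $abcdbabdbddbaadddbbbaad  d
    1  aad$abcdbabdbddbaadddbbb  b
    2  aadddbbbaad$abcdbabdbddb  b
    3  abcdbabdbddbaadddbbbaad$  $
    4  abdbddbaadddbbbaad$abcdb  b
    5  ad$abcdbabdbddbaadddbbba  a
    6  adddbbbaad$abcdbabdbddba  a
    7  baad$abcdbabdbddbaadddbb  b
    8  baadddbbbaad$abcdbabdbdd  d
    9  babdbddbaadddbbbaad$abcd  d
   10  bbaad$abcdbabdbddbaadddb  b
   11  bbbaad$abcdbabdbddbaaddd  d
   12  bcdbabdbddbaadddbbbaad$a  a
   13  bdbddbaadddbbbaad$abcdba  a
   14  bddbaadddbbbaad$abcdbabd  d
   15  cdbabdbddbaadddbbbaad$ab  b
   16  d$abcdbabdbddbaadddbbbaa  a
   17  dbaadddbbbaad$abcdbabdbd  d
   18  dbabdbddbaadddbbbaad$abc  c
   19  dbbbaad$abcdbabdbddbaadd  d
   20  dbddbaadddbbbaad$abcdbab  b
   21  ddbaadddbbbaad$abcdbabdb  b
   22  ddbbbaad$abcdbabdbddbaad  d
   23  dddbbbaad$abcdbabdbddbaa  a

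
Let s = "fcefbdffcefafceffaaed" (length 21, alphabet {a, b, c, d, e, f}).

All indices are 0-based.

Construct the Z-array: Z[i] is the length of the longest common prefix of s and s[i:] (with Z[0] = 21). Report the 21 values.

[21, 0, 0, 1, 0, 0, 1, 4, 0, 0, 1, 0, 4, 0, 0, 1, 1, 0, 0, 0, 0]

Z[0]=21
i=1: i≥r, start 0; Z[1]=0
i=2: i≥r, start 0; Z[2]=0
i=3: i≥r, start 0; Z[3]=1 scan→box=[3,4)
i=4: i≥r, start 0; Z[4]=0
i=5: i≥r, start 0; Z[5]=0
i=6: i≥r, start 0; Z[6]=1 scan→box=[6,7)
i=7: i≥r, start 0; Z[7]=4 scan→box=[7,11)
i=8: min(r-i=3, Z[1]=0)=0; Z[8]=0
i=9: min(r-i=2, Z[2]=0)=0; Z[9]=0
i=10: min(r-i=1, Z[3]=1)=1; Z[10]=1
i=11: i≥r, start 0; Z[11]=0
i=12: i≥r, start 0; Z[12]=4 scan→box=[12,16)
i=13: min(r-i=3, Z[1]=0)=0; Z[13]=0
i=14: min(r-i=2, Z[2]=0)=0; Z[14]=0
i=15: min(r-i=1, Z[3]=1)=1; Z[15]=1
i=16: i≥r, start 0; Z[16]=1 scan→box=[16,17)
i=17: i≥r, start 0; Z[17]=0
i=18: i≥r, start 0; Z[18]=0
i=19: i≥r, start 0; Z[19]=0
i=20: i≥r, start 0; Z[20]=0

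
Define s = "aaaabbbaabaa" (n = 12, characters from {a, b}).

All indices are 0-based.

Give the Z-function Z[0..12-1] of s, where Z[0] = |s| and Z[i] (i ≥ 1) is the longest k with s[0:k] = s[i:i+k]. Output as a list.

Z[0]=12
i=1: fresh scan; Z[1]=3 scan→box=[1,4)
i=2: min(r-i=2, Z[1]=3)=2; Z[2]=2
i=3: min(r-i=1, Z[2]=2)=1; Z[3]=1
i=4: fresh scan; Z[4]=0
i=5: fresh scan; Z[5]=0
i=6: fresh scan; Z[6]=0
i=7: fresh scan; Z[7]=2 scan→box=[7,9)
i=8: min(r-i=1, Z[1]=3)=1; Z[8]=1
i=9: fresh scan; Z[9]=0
i=10: fresh scan; Z[10]=2 scan→box=[10,12)
i=11: min(r-i=1, Z[1]=3)=1; Z[11]=1

[12, 3, 2, 1, 0, 0, 0, 2, 1, 0, 2, 1]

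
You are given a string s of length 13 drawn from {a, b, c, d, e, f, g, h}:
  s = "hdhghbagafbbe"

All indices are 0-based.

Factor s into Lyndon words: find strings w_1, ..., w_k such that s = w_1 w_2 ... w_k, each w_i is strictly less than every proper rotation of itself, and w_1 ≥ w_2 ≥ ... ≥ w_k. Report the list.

["h", "dhgh", "b", "ag", "afbbe"]

emit factor 1: 'h' (i=0, period=1)
emit factor 2: 'dhgh' (i=1, period=4)
emit factor 3: 'b' (i=5, period=1)
emit factor 4: 'ag' (i=6, period=2)
emit factor 5: 'afbbe' (i=8, period=5)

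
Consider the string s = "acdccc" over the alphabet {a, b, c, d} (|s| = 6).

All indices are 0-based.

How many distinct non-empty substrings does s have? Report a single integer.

17

rank | idx | suffix
   0 |   0 | acdccc
   1 |   5 | c
   2 |   4 | cc
   3 |   3 | ccc
   4 |   1 | cdccc
   5 |   2 | dccc

SA = [0, 5, 4, 3, 1, 2]
i: (SA[i-1],SA[i]) lcp shared
  1: (0,5) 0 ''
  2: (5,4) 1 'c'
  3: (4,3) 2 'cc'
  4: (3,1) 1 'c'
  5: (1,2) 0 ''

n(n+1)/2 = 6·7/2 = 21
Σ LCP = 0 + 0 + 1 + 2 + 1 + 0 = 4
distinct = 21 − 4 = 17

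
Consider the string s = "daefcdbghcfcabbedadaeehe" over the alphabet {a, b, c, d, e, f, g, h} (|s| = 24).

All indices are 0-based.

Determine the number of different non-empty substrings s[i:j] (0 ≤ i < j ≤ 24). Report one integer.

279

sorted suffixes:
  #0 SA[0]=12  'abbedadaeehe'
  #1 SA[1]=17  'adaeehe'
  #2 SA[2]=19  'aeehe'
  #3 SA[3]=1  'aefcdbghcfcabbedadaeehe'
  #4 SA[4]=13  'bbedadaeehe'
  #5 SA[5]=14  'bedadaeehe'
  #6 SA[6]=6  'bghcfcabbedadaeehe'
  #7 SA[7]=11  'cabbedadaeehe'
  #8 SA[8]=4  'cdbghcfcabbedadaeehe'
  #9 SA[9]=9  'cfcabbedadaeehe'
  #10 SA[10]=16  'dadaeehe'
  #11 SA[11]=18  'daeehe'
  #12 SA[12]=0  'daefcdbghcfcabbedadaeehe'
  #13 SA[13]=5  'dbghcfcabbedadaeehe'
  #14 SA[14]=23  'e'
  #15 SA[15]=15  'edadaeehe'
  #16 SA[16]=20  'eehe'
  #17 SA[17]=2  'efcdbghcfcabbedadaeehe'
  #18 SA[18]=21  'ehe'
  #19 SA[19]=10  'fcabbedadaeehe'
  #20 SA[20]=3  'fcdbghcfcabbedadaeehe'
  #21 SA[21]=7  'ghcfcabbedadaeehe'
  #22 SA[22]=8  'hcfcabbedadaeehe'
  #23 SA[23]=22  'he'

SA = [12, 17, 19, 1, 13, 14, 6, 11, 4, 9, 16, 18, 0, 5, 23, 15, 20, 2, 21, 10, 3, 7, 8, 22]
rank  pair      lcp
   1  s[12:],s[17:]  1  'a'
   2  s[17:],s[19:]  1  'a'
   3  s[19:],s[1:]  2  'ae'
   4  s[1:],s[13:]  0  ''
   5  s[13:],s[14:]  1  'b'
   6  s[14:],s[6:]  1  'b'
   7  s[6:],s[11:]  0  ''
   8  s[11:],s[4:]  1  'c'
   9  s[4:],s[9:]  1  'c'
  10  s[9:],s[16:]  0  ''
  11  s[16:],s[18:]  2  'da'
  12  s[18:],s[0:]  3  'dae'
  13  s[0:],s[5:]  1  'd'
  14  s[5:],s[23:]  0  ''
  15  s[23:],s[15:]  1  'e'
  16  s[15:],s[20:]  1  'e'
  17  s[20:],s[2:]  1  'e'
  18  s[2:],s[21:]  1  'e'
  19  s[21:],s[10:]  0  ''
  20  s[10:],s[3:]  2  'fc'
  21  s[3:],s[7:]  0  ''
  22  s[7:],s[8:]  0  ''
  23  s[8:],s[22:]  1  'h'

n(n+1)/2 = 24·25/2 = 300
Σ LCP = 0 + 1 + 1 + 2 + 0 + 1 + 1 + 0 + 1 + 1 + 0 + 2 + 3 + 1 + 0 + 1 + 1 + 1 + 1 + 0 + 2 + 0 + 0 + 1 = 21
distinct = 300 − 21 = 279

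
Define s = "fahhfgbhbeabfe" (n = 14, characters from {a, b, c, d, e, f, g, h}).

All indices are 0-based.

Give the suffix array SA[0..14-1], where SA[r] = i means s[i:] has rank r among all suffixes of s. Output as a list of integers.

[10, 1, 8, 11, 6, 13, 9, 0, 12, 4, 5, 7, 3, 2]

sorted suffixes:
  #0 SA[0]=10  'abfe'
  #1 SA[1]=1  'ahhfgbhbeabfe'
  #2 SA[2]=8  'beabfe'
  #3 SA[3]=11  'bfe'
  #4 SA[4]=6  'bhbeabfe'
  #5 SA[5]=13  'e'
  #6 SA[6]=9  'eabfe'
  #7 SA[7]=0  'fahhfgbhbeabfe'
  #8 SA[8]=12  'fe'
  #9 SA[9]=4  'fgbhbeabfe'
  #10 SA[10]=5  'gbhbeabfe'
  #11 SA[11]=7  'hbeabfe'
  #12 SA[12]=3  'hfgbhbeabfe'
  #13 SA[13]=2  'hhfgbhbeabfe'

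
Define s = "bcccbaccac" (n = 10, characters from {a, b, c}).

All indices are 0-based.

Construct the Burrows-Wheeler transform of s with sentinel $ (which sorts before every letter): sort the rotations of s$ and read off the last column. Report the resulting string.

rank  rotation     last
    0  $bcccbaccac  c
    1  ac$bcccbacc  c
    2  accac$bcccb  b
    3  baccac$bccc  c
    4  bcccbaccac$  $
    5  c$bcccbacca  a
    6  cac$bcccbac  c
    7  cbaccac$bcc  c
    8  ccac$bcccba  a
    9  ccbaccac$bc  c
   10  cccbaccac$b  b

ccbc$accacb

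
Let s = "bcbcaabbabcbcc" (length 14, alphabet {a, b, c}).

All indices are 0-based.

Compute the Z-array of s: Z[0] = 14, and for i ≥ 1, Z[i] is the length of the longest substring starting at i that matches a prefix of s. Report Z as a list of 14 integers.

[14, 0, 2, 0, 0, 0, 1, 1, 0, 4, 0, 2, 0, 0]

Z[0]=14
i=1: fresh scan; Z[1]=0
i=2: fresh scan; Z[2]=2 grow→box=[2,4)
i=3: min(r-i=1, Z[1]=0)=0; Z[3]=0
i=4: fresh scan; Z[4]=0
i=5: fresh scan; Z[5]=0
i=6: fresh scan; Z[6]=1 grow→box=[6,7)
i=7: fresh scan; Z[7]=1 grow→box=[7,8)
i=8: fresh scan; Z[8]=0
i=9: fresh scan; Z[9]=4 grow→box=[9,13)
i=10: min(r-i=3, Z[1]=0)=0; Z[10]=0
i=11: min(r-i=2, Z[2]=2)=2; Z[11]=2
i=12: min(r-i=1, Z[3]=0)=0; Z[12]=0
i=13: fresh scan; Z[13]=0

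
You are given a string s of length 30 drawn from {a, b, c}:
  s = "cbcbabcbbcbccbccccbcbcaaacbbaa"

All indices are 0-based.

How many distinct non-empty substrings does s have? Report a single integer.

rank→(start, suffix):
  0 → (29, 'a')
  1 → (28, 'aa')
  2 → (22, 'aaacbbaa')
  3 → (23, 'aacbbaa')
  4 → (4, 'abcbbcbccbccccbcbcaaacbbaa')
  5 → (24, 'acbbaa')
  6 → (27, 'baa')
  7 → (3, 'babcbbcbccbccccbcbcaaacbbaa')
  8 → (26, 'bbaa')
  9 → (7, 'bbcbccbccccbcbcaaacbbaa')
  10 → (20, 'bcaaacbbaa')
  11 → (1, 'bcbabcbbcbccbccccbcbcaaacbbaa')
  12 → (5, 'bcbbcbccbccccbcbcaaacbbaa')
  13 → (18, 'bcbcaaacbbaa')
  14 → (8, 'bcbccbccccbcbcaaacbbaa')
  15 → (10, 'bccbccccbcbcaaacbbaa')
  16 → (13, 'bccccbcbcaaacbbaa')
  17 → (21, 'caaacbbaa')
  18 → (2, 'cbabcbbcbccbccccbcbcaaacbbaa')
  19 → (25, 'cbbaa')
  20 → (6, 'cbbcbccbccccbcbcaaacbbaa')
  21 → (19, 'cbcaaacbbaa')
  22 → (0, 'cbcbabcbbcbccbccccbcbcaaacbbaa')
  23 → (17, 'cbcbcaaacbbaa')
  24 → (9, 'cbccbccccbcbcaaacbbaa')
  25 → (12, 'cbccccbcbcaaacbbaa')
  26 → (16, 'ccbcbcaaacbbaa')
  27 → (11, 'ccbccccbcbcaaacbbaa')
  28 → (15, 'cccbcbcaaacbbaa')
  29 → (14, 'ccccbcbcaaacbbaa')

SA = [29, 28, 22, 23, 4, 24, 27, 3, 26, 7, 20, 1, 5, 18, 8, 10, 13, 21, 2, 25, 6, 19, 0, 17, 9, 12, 16, 11, 15, 14]
rank  pair      lcp
   1  s[29:],s[28:]  1  'a'
   2  s[28:],s[22:]  2  'aa'
   3  s[22:],s[23:]  2  'aa'
   4  s[23:],s[4:]  1  'a'
   5  s[4:],s[24:]  1  'a'
   6  s[24:],s[27:]  0  ''
   7  s[27:],s[3:]  2  'ba'
   8  s[3:],s[26:]  1  'b'
   9  s[26:],s[7:]  2  'bb'
  10  s[7:],s[20:]  1  'b'
  11  s[20:],s[1:]  2  'bc'
  12  s[1:],s[5:]  3  'bcb'
  13  s[5:],s[18:]  3  'bcb'
  14  s[18:],s[8:]  4  'bcbc'
  15  s[8:],s[10:]  2  'bc'
  16  s[10:],s[13:]  3  'bcc'
  17  s[13:],s[21:]  0  ''
  18  s[21:],s[2:]  1  'c'
  19  s[2:],s[25:]  2  'cb'
  20  s[25:],s[6:]  3  'cbb'
  21  s[6:],s[19:]  2  'cb'
  22  s[19:],s[0:]  3  'cbc'
  23  s[0:],s[17:]  4  'cbcb'
  24  s[17:],s[9:]  3  'cbc'
  25  s[9:],s[12:]  4  'cbcc'
  26  s[12:],s[16:]  1  'c'
  27  s[16:],s[11:]  4  'ccbc'
  28  s[11:],s[15:]  2  'cc'
  29  s[15:],s[14:]  3  'ccc'

n(n+1)/2 = 30·31/2 = 465
Σ LCP = 0 + 1 + 2 + 2 + 1 + 1 + 0 + 2 + 1 + 2 + 1 + 2 + 3 + 3 + 4 + 2 + 3 + 0 + 1 + 2 + 3 + 2 + 3 + 4 + 3 + 4 + 1 + 4 + 2 + 3 = 62
distinct = 465 − 62 = 403

403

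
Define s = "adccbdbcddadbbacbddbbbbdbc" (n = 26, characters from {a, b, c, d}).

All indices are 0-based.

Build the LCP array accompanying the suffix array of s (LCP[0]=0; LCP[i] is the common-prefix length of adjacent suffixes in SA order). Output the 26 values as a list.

rank | idx | suffix
   0 |  14 | acbddbbbbdbc
   1 |  10 | adbbacbddbbbbdbc
   2 |   0 | adccbdbcddadbbacbddbbbbdbc
   3 |  13 | bacbddbbbbdbc
   4 |  12 | bbacbddbbbbdbc
   5 |  19 | bbbbdbc
   6 |  20 | bbbdbc
   7 |  21 | bbdbc
   8 |  24 | bc
   9 |   6 | bcddadbbacbddbbbbdbc
  10 |  22 | bdbc
  11 |   4 | bdbcddadbbacbddbbbbdbc
  12 |  16 | bddbbbbdbc
  13 |  25 | c
  14 |   3 | cbdbcddadbbacbddbbbbdbc
  15 |  15 | cbddbbbbdbc
  16 |   2 | ccbdbcddadbbacbddbbbbdbc
  17 |   7 | cddadbbacbddbbbbdbc
  18 |   9 | dadbbacbddbbbbdbc
  19 |  11 | dbbacbddbbbbdbc
  20 |  18 | dbbbbdbc
  21 |  23 | dbc
  22 |   5 | dbcddadbbacbddbbbbdbc
  23 |   1 | dccbdbcddadbbacbddbbbbdbc
  24 |   8 | ddadbbacbddbbbbdbc
  25 |  17 | ddbbbbdbc

SA = [14, 10, 0, 13, 12, 19, 20, 21, 24, 6, 22, 4, 16, 25, 3, 15, 2, 7, 9, 11, 18, 23, 5, 1, 8, 17]
rank  pair      lcp
   1  s[14:],s[10:]  1  'a'
   2  s[10:],s[0:]  2  'ad'
   3  s[0:],s[13:]  0  ''
   4  s[13:],s[12:]  1  'b'
   5  s[12:],s[19:]  2  'bb'
   6  s[19:],s[20:]  3  'bbb'
   7  s[20:],s[21:]  2  'bb'
   8  s[21:],s[24:]  1  'b'
   9  s[24:],s[6:]  2  'bc'
  10  s[6:],s[22:]  1  'b'
  11  s[22:],s[4:]  4  'bdbc'
  12  s[4:],s[16:]  2  'bd'
  13  s[16:],s[25:]  0  ''
  14  s[25:],s[3:]  1  'c'
  15  s[3:],s[15:]  3  'cbd'
  16  s[15:],s[2:]  1  'c'
  17  s[2:],s[7:]  1  'c'
  18  s[7:],s[9:]  0  ''
  19  s[9:],s[11:]  1  'd'
  20  s[11:],s[18:]  3  'dbb'
  21  s[18:],s[23:]  2  'db'
  22  s[23:],s[5:]  3  'dbc'
  23  s[5:],s[1:]  1  'd'
  24  s[1:],s[8:]  1  'd'
  25  s[8:],s[17:]  2  'dd'

[0, 1, 2, 0, 1, 2, 3, 2, 1, 2, 1, 4, 2, 0, 1, 3, 1, 1, 0, 1, 3, 2, 3, 1, 1, 2]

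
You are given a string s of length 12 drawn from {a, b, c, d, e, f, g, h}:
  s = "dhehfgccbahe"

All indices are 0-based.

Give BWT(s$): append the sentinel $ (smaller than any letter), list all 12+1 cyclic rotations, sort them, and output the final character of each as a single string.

ebccg$hhhfade

rank  rotation       last
    0  $dhehfgccbahe  e
    1  ahe$dhehfgccb  b
    2  bahe$dhehfgcc  c
    3  cbahe$dhehfgc  c
    4  ccbahe$dhehfg  g
    5  dhehfgccbahe$  $
    6  e$dhehfgccbah  h
    7  ehfgccbahe$dh  h
    8  fgccbahe$dheh  h
    9  gccbahe$dhehf  f
   10  he$dhehfgccba  a
   11  hehfgccbahe$d  d
   12  hfgccbahe$dhe  e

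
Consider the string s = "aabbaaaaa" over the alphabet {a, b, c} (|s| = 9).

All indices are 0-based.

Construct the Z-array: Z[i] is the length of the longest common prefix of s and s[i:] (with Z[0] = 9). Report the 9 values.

[9, 1, 0, 0, 2, 2, 2, 2, 1]

Z[0]=9
i=1: fresh scan; Z[1]=1 grow→box=[1,2)
i=2: fresh scan; Z[2]=0
i=3: fresh scan; Z[3]=0
i=4: fresh scan; Z[4]=2 grow→box=[4,6)
i=5: min(r-i=1, Z[1]=1)=1; Z[5]=2 grow→box=[5,7)
i=6: min(r-i=1, Z[1]=1)=1; Z[6]=2 grow→box=[6,8)
i=7: min(r-i=1, Z[1]=1)=1; Z[7]=2 grow→box=[7,9)
i=8: min(r-i=1, Z[1]=1)=1; Z[8]=1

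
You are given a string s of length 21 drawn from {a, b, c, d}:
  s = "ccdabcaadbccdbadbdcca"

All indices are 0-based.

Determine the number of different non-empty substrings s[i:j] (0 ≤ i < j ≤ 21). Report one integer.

204

rank→(start, suffix):
  0 → (20, 'a')
  1 → (6, 'aadbccdbadbdcca')
  2 → (3, 'abcaadbccdbadbdcca')
  3 → (7, 'adbccdbadbdcca')
  4 → (14, 'adbdcca')
  5 → (13, 'badbdcca')
  6 → (4, 'bcaadbccdbadbdcca')
  7 → (9, 'bccdbadbdcca')
  8 → (16, 'bdcca')
  9 → (19, 'ca')
  10 → (5, 'caadbccdbadbdcca')
  11 → (18, 'cca')
  12 → (0, 'ccdabcaadbccdbadbdcca')
  13 → (10, 'ccdbadbdcca')
  14 → (1, 'cdabcaadbccdbadbdcca')
  15 → (11, 'cdbadbdcca')
  16 → (2, 'dabcaadbccdbadbdcca')
  17 → (12, 'dbadbdcca')
  18 → (8, 'dbccdbadbdcca')
  19 → (15, 'dbdcca')
  20 → (17, 'dcca')

SA = [20, 6, 3, 7, 14, 13, 4, 9, 16, 19, 5, 18, 0, 10, 1, 11, 2, 12, 8, 15, 17]
i: (SA[i-1],SA[i]) lcp shared
  1: (20,6) 1 'a'
  2: (6,3) 1 'a'
  3: (3,7) 1 'a'
  4: (7,14) 3 'adb'
  5: (14,13) 0 ''
  6: (13,4) 1 'b'
  7: (4,9) 2 'bc'
  8: (9,16) 1 'b'
  9: (16,19) 0 ''
  10: (19,5) 2 'ca'
  11: (5,18) 1 'c'
  12: (18,0) 2 'cc'
  13: (0,10) 3 'ccd'
  14: (10,1) 1 'c'
  15: (1,11) 2 'cd'
  16: (11,2) 0 ''
  17: (2,12) 1 'd'
  18: (12,8) 2 'db'
  19: (8,15) 2 'db'
  20: (15,17) 1 'd'

n(n+1)/2 = 21·22/2 = 231
Σ LCP = 0 + 1 + 1 + 1 + 3 + 0 + 1 + 2 + 1 + 0 + 2 + 1 + 2 + 3 + 1 + 2 + 0 + 1 + 2 + 2 + 1 = 27
distinct = 231 − 27 = 204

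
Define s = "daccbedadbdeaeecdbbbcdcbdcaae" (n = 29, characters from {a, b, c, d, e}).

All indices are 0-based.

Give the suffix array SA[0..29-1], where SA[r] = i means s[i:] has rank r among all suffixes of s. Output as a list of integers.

[26, 1, 7, 27, 12, 17, 18, 19, 23, 9, 4, 25, 22, 3, 2, 15, 20, 0, 6, 16, 8, 24, 21, 10, 28, 11, 14, 5, 13]

rank→(start, suffix):
  0 → (26, 'aae')
  1 → (1, 'accbedadbdeaeecdbbbcdcbdcaae')
  2 → (7, 'adbdeaeecdbbbcdcbdcaae')
  3 → (27, 'ae')
  4 → (12, 'aeecdbbbcdcbdcaae')
  5 → (17, 'bbbcdcbdcaae')
  6 → (18, 'bbcdcbdcaae')
  7 → (19, 'bcdcbdcaae')
  8 → (23, 'bdcaae')
  9 → (9, 'bdeaeecdbbbcdcbdcaae')
  10 → (4, 'bedadbdeaeecdbbbcdcbdcaae')
  11 → (25, 'caae')
  12 → (22, 'cbdcaae')
  13 → (3, 'cbedadbdeaeecdbbbcdcbdcaae')
  14 → (2, 'ccbedadbdeaeecdbbbcdcbdcaae')
  15 → (15, 'cdbbbcdcbdcaae')
  16 → (20, 'cdcbdcaae')
  17 → (0, 'daccbedadbdeaeecdbbbcdcbdcaae')
  18 → (6, 'dadbdeaeecdbbbcdcbdcaae')
  19 → (16, 'dbbbcdcbdcaae')
  20 → (8, 'dbdeaeecdbbbcdcbdcaae')
  21 → (24, 'dcaae')
  22 → (21, 'dcbdcaae')
  23 → (10, 'deaeecdbbbcdcbdcaae')
  24 → (28, 'e')
  25 → (11, 'eaeecdbbbcdcbdcaae')
  26 → (14, 'ecdbbbcdcbdcaae')
  27 → (5, 'edadbdeaeecdbbbcdcbdcaae')
  28 → (13, 'eecdbbbcdcbdcaae')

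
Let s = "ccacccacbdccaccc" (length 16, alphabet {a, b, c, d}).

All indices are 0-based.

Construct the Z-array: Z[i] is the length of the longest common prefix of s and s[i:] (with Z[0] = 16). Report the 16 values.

[16, 1, 0, 2, 4, 1, 0, 1, 0, 0, 6, 1, 0, 2, 2, 1]

Z[0]=16
i=1: fresh scan; Z[1]=1 extend→box=[1,2)
i=2: fresh scan; Z[2]=0
i=3: fresh scan; Z[3]=2 extend→box=[3,5)
i=4: min(r-i=1, Z[1]=1)=1; Z[4]=4 extend→box=[4,8)
i=5: min(r-i=3, Z[1]=1)=1; Z[5]=1
i=6: min(r-i=2, Z[2]=0)=0; Z[6]=0
i=7: min(r-i=1, Z[3]=2)=1; Z[7]=1
i=8: fresh scan; Z[8]=0
i=9: fresh scan; Z[9]=0
i=10: fresh scan; Z[10]=6 extend→box=[10,16)
i=11: min(r-i=5, Z[1]=1)=1; Z[11]=1
i=12: min(r-i=4, Z[2]=0)=0; Z[12]=0
i=13: min(r-i=3, Z[3]=2)=2; Z[13]=2
i=14: min(r-i=2, Z[4]=4)=2; Z[14]=2
i=15: min(r-i=1, Z[5]=1)=1; Z[15]=1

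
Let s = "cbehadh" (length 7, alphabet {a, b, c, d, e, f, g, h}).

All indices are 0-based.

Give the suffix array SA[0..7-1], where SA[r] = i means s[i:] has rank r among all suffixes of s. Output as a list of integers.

rank | idx | suffix
   0 |   4 | adh
   1 |   1 | behadh
   2 |   0 | cbehadh
   3 |   5 | dh
   4 |   2 | ehadh
   5 |   6 | h
   6 |   3 | hadh

[4, 1, 0, 5, 2, 6, 3]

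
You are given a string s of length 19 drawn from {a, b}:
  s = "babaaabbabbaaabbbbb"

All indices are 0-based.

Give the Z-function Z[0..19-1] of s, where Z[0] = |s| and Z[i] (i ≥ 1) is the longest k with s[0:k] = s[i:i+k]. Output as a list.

[19, 0, 2, 0, 0, 0, 1, 3, 0, 1, 2, 0, 0, 0, 1, 1, 1, 1, 1]

Z[0]=19
i=1: fresh scan; Z[1]=0
i=2: fresh scan; Z[2]=2 scan→box=[2,4)
i=3: min(r-i=1, Z[1]=0)=0; Z[3]=0
i=4: fresh scan; Z[4]=0
i=5: fresh scan; Z[5]=0
i=6: fresh scan; Z[6]=1 scan→box=[6,7)
i=7: fresh scan; Z[7]=3 scan→box=[7,10)
i=8: min(r-i=2, Z[1]=0)=0; Z[8]=0
i=9: min(r-i=1, Z[2]=2)=1; Z[9]=1
i=10: fresh scan; Z[10]=2 scan→box=[10,12)
i=11: min(r-i=1, Z[1]=0)=0; Z[11]=0
i=12: fresh scan; Z[12]=0
i=13: fresh scan; Z[13]=0
i=14: fresh scan; Z[14]=1 scan→box=[14,15)
i=15: fresh scan; Z[15]=1 scan→box=[15,16)
i=16: fresh scan; Z[16]=1 scan→box=[16,17)
i=17: fresh scan; Z[17]=1 scan→box=[17,18)
i=18: fresh scan; Z[18]=1 scan→box=[18,19)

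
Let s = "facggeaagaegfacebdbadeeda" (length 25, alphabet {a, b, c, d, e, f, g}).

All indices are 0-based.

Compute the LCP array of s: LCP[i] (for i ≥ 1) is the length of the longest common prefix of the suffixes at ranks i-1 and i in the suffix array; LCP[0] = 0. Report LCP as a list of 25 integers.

sorted suffixes:
  #0 SA[0]=24  'a'
  #1 SA[1]=6  'aagaegfacebdbadeeda'
  #2 SA[2]=13  'acebdbadeeda'
  #3 SA[3]=1  'acggeaagaegfacebdbadeeda'
  #4 SA[4]=19  'adeeda'
  #5 SA[5]=9  'aegfacebdbadeeda'
  #6 SA[6]=7  'agaegfacebdbadeeda'
  #7 SA[7]=18  'badeeda'
  #8 SA[8]=16  'bdbadeeda'
  #9 SA[9]=14  'cebdbadeeda'
  #10 SA[10]=2  'cggeaagaegfacebdbadeeda'
  #11 SA[11]=23  'da'
  #12 SA[12]=17  'dbadeeda'
  #13 SA[13]=20  'deeda'
  #14 SA[14]=5  'eaagaegfacebdbadeeda'
  #15 SA[15]=15  'ebdbadeeda'
  #16 SA[16]=22  'eda'
  #17 SA[17]=21  'eeda'
  #18 SA[18]=10  'egfacebdbadeeda'
  #19 SA[19]=12  'facebdbadeeda'
  #20 SA[20]=0  'facggeaagaegfacebdbadeeda'
  #21 SA[21]=8  'gaegfacebdbadeeda'
  #22 SA[22]=4  'geaagaegfacebdbadeeda'
  #23 SA[23]=11  'gfacebdbadeeda'
  #24 SA[24]=3  'ggeaagaegfacebdbadeeda'

SA = [24, 6, 13, 1, 19, 9, 7, 18, 16, 14, 2, 23, 17, 20, 5, 15, 22, 21, 10, 12, 0, 8, 4, 11, 3]
[i] adj suffixes → lcp
  [1] 24/6 → 1 ('a')
  [2] 6/13 → 1 ('a')
  [3] 13/1 → 2 ('ac')
  [4] 1/19 → 1 ('a')
  [5] 19/9 → 1 ('a')
  [6] 9/7 → 1 ('a')
  [7] 7/18 → 0 ('')
  [8] 18/16 → 1 ('b')
  [9] 16/14 → 0 ('')
  [10] 14/2 → 1 ('c')
  [11] 2/23 → 0 ('')
  [12] 23/17 → 1 ('d')
  [13] 17/20 → 1 ('d')
  [14] 20/5 → 0 ('')
  [15] 5/15 → 1 ('e')
  [16] 15/22 → 1 ('e')
  [17] 22/21 → 1 ('e')
  [18] 21/10 → 1 ('e')
  [19] 10/12 → 0 ('')
  [20] 12/0 → 3 ('fac')
  [21] 0/8 → 0 ('')
  [22] 8/4 → 1 ('g')
  [23] 4/11 → 1 ('g')
  [24] 11/3 → 1 ('g')

[0, 1, 1, 2, 1, 1, 1, 0, 1, 0, 1, 0, 1, 1, 0, 1, 1, 1, 1, 0, 3, 0, 1, 1, 1]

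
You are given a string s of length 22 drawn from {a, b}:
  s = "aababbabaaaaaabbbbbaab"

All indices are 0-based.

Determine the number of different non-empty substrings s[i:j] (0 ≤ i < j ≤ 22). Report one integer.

200

rank→(start, suffix):
  0 → (8, 'aaaaaabbbbbaab')
  1 → (9, 'aaaaabbbbbaab')
  2 → (10, 'aaaabbbbbaab')
  3 → (11, 'aaabbbbbaab')
  4 → (19, 'aab')
  5 → (0, 'aababbabaaaaaabbbbbaab')
  6 → (12, 'aabbbbbaab')
  7 → (20, 'ab')
  8 → (6, 'abaaaaaabbbbbaab')
  9 → (1, 'ababbabaaaaaabbbbbaab')
  10 → (3, 'abbabaaaaaabbbbbaab')
  11 → (13, 'abbbbbaab')
  12 → (21, 'b')
  13 → (7, 'baaaaaabbbbbaab')
  14 → (18, 'baab')
  15 → (5, 'babaaaaaabbbbbaab')
  16 → (2, 'babbabaaaaaabbbbbaab')
  17 → (17, 'bbaab')
  18 → (4, 'bbabaaaaaabbbbbaab')
  19 → (16, 'bbbaab')
  20 → (15, 'bbbbaab')
  21 → (14, 'bbbbbaab')

SA = [8, 9, 10, 11, 19, 0, 12, 20, 6, 1, 3, 13, 21, 7, 18, 5, 2, 17, 4, 16, 15, 14]
rank  pair      lcp
   1  s[8:],s[9:]  5  'aaaaa'
   2  s[9:],s[10:]  4  'aaaa'
   3  s[10:],s[11:]  3  'aaa'
   4  s[11:],s[19:]  2  'aa'
   5  s[19:],s[0:]  3  'aab'
   6  s[0:],s[12:]  3  'aab'
   7  s[12:],s[20:]  1  'a'
   8  s[20:],s[6:]  2  'ab'
   9  s[6:],s[1:]  3  'aba'
  10  s[1:],s[3:]  2  'ab'
  11  s[3:],s[13:]  3  'abb'
  12  s[13:],s[21:]  0  ''
  13  s[21:],s[7:]  1  'b'
  14  s[7:],s[18:]  3  'baa'
  15  s[18:],s[5:]  2  'ba'
  16  s[5:],s[2:]  3  'bab'
  17  s[2:],s[17:]  1  'b'
  18  s[17:],s[4:]  3  'bba'
  19  s[4:],s[16:]  2  'bb'
  20  s[16:],s[15:]  3  'bbb'
  21  s[15:],s[14:]  4  'bbbb'

n(n+1)/2 = 22·23/2 = 253
Σ LCP = 0 + 5 + 4 + 3 + 2 + 3 + 3 + 1 + 2 + 3 + 2 + 3 + 0 + 1 + 3 + 2 + 3 + 1 + 3 + 2 + 3 + 4 = 53
distinct = 253 − 53 = 200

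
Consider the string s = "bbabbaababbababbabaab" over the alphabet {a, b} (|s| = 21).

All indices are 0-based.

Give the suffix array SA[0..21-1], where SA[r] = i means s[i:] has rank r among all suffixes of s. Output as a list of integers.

[18, 5, 19, 16, 11, 6, 2, 13, 8, 20, 17, 4, 15, 10, 1, 12, 7, 3, 14, 9, 0]

rank→(start, suffix):
  0 → (18, 'aab')
  1 → (5, 'aababbababbabaab')
  2 → (19, 'ab')
  3 → (16, 'abaab')
  4 → (11, 'ababbabaab')
  5 → (6, 'ababbababbabaab')
  6 → (2, 'abbaababbababbabaab')
  7 → (13, 'abbabaab')
  8 → (8, 'abbababbabaab')
  9 → (20, 'b')
  10 → (17, 'baab')
  11 → (4, 'baababbababbabaab')
  12 → (15, 'babaab')
  13 → (10, 'bababbabaab')
  14 → (1, 'babbaababbababbabaab')
  15 → (12, 'babbabaab')
  16 → (7, 'babbababbabaab')
  17 → (3, 'bbaababbababbabaab')
  18 → (14, 'bbabaab')
  19 → (9, 'bbababbabaab')
  20 → (0, 'bbabbaababbababbabaab')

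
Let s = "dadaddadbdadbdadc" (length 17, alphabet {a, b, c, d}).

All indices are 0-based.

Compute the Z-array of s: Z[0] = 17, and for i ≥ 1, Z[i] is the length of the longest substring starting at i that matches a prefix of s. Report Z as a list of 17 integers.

[17, 0, 3, 0, 1, 3, 0, 1, 0, 3, 0, 1, 0, 3, 0, 1, 0]

Z[0]=17
i=1: outside box; Z[1]=0
i=2: outside box; Z[2]=3 extend→box=[2,5)
i=3: min(r-i=2, Z[1]=0)=0; Z[3]=0
i=4: min(r-i=1, Z[2]=3)=1; Z[4]=1
i=5: outside box; Z[5]=3 extend→box=[5,8)
i=6: min(r-i=2, Z[1]=0)=0; Z[6]=0
i=7: min(r-i=1, Z[2]=3)=1; Z[7]=1
i=8: outside box; Z[8]=0
i=9: outside box; Z[9]=3 extend→box=[9,12)
i=10: min(r-i=2, Z[1]=0)=0; Z[10]=0
i=11: min(r-i=1, Z[2]=3)=1; Z[11]=1
i=12: outside box; Z[12]=0
i=13: outside box; Z[13]=3 extend→box=[13,16)
i=14: min(r-i=2, Z[1]=0)=0; Z[14]=0
i=15: min(r-i=1, Z[2]=3)=1; Z[15]=1
i=16: outside box; Z[16]=0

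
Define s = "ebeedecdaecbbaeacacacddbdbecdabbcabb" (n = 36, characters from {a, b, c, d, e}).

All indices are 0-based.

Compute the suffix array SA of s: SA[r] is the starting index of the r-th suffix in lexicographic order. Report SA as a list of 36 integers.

rank | idx | suffix
   0 |  33 | abb
   1 |  29 | abbcabb
   2 |  15 | acacacddbdbecdabbcabb
   3 |  17 | acacddbdbecdabbcabb
   4 |  19 | acddbdbecdabbcabb
   5 |  13 | aeacacacddbdbecdabbcabb
   6 |   8 | aecbbaeacacacddbdbecdabbcabb
   7 |  35 | b
   8 |  12 | baeacacacddbdbecdabbcabb
   9 |  34 | bb
  10 |  11 | bbaeacacacddbdbecdabbcabb
  11 |  30 | bbcabb
  12 |  31 | bcabb
  13 |  23 | bdbecdabbcabb
  14 |  25 | becdabbcabb
  15 |   1 | beedecdaecbbaeacacacddbdbecdabbcabb
  16 |  32 | cabb
  17 |  16 | cacacddbdbecdabbcabb
  18 |  18 | cacddbdbecdabbcabb
  19 |  10 | cbbaeacacacddbdbecdabbcabb
  20 |  27 | cdabbcabb
  21 |   6 | cdaecbbaeacacacddbdbecdabbcabb
  22 |  20 | cddbdbecdabbcabb
  23 |  28 | dabbcabb
  24 |   7 | daecbbaeacacacddbdbecdabbcabb
  25 |  22 | dbdbecdabbcabb
  26 |  24 | dbecdabbcabb
  27 |  21 | ddbdbecdabbcabb
  28 |   4 | decdaecbbaeacacacddbdbecdabbcabb
  29 |  14 | eacacacddbdbecdabbcabb
  30 |   0 | ebeedecdaecbbaeacacacddbdbecdabbcabb
  31 |   9 | ecbbaeacacacddbdbecdabbcabb
  32 |  26 | ecdabbcabb
  33 |   5 | ecdaecbbaeacacacddbdbecdabbcabb
  34 |   3 | edecdaecbbaeacacacddbdbecdabbcabb
  35 |   2 | eedecdaecbbaeacacacddbdbecdabbcabb

[33, 29, 15, 17, 19, 13, 8, 35, 12, 34, 11, 30, 31, 23, 25, 1, 32, 16, 18, 10, 27, 6, 20, 28, 7, 22, 24, 21, 4, 14, 0, 9, 26, 5, 3, 2]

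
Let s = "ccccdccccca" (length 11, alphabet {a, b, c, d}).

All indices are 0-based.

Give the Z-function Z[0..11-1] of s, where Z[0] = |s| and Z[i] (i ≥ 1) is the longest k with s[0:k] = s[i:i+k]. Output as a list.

[11, 3, 2, 1, 0, 4, 4, 3, 2, 1, 0]

Z[0]=11
i=1: i≥r, start 0; Z[1]=3 grow→box=[1,4)
i=2: min(r-i=2, Z[1]=3)=2; Z[2]=2
i=3: min(r-i=1, Z[2]=2)=1; Z[3]=1
i=4: i≥r, start 0; Z[4]=0
i=5: i≥r, start 0; Z[5]=4 grow→box=[5,9)
i=6: min(r-i=3, Z[1]=3)=3; Z[6]=4 grow→box=[6,10)
i=7: min(r-i=3, Z[1]=3)=3; Z[7]=3
i=8: min(r-i=2, Z[2]=2)=2; Z[8]=2
i=9: min(r-i=1, Z[3]=1)=1; Z[9]=1
i=10: i≥r, start 0; Z[10]=0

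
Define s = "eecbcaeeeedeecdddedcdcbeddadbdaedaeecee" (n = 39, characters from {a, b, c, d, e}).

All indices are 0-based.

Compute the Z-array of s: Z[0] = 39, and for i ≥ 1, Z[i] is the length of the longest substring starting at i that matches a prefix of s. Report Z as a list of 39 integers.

Z[0]=39
i=1: outside box; Z[1]=1 scan→box=[1,2)
i=2: outside box; Z[2]=0
i=3: outside box; Z[3]=0
i=4: outside box; Z[4]=0
i=5: outside box; Z[5]=0
i=6: outside box; Z[6]=2 scan→box=[6,8)
i=7: min(r-i=1, Z[1]=1)=1; Z[7]=2 scan→box=[7,9)
i=8: min(r-i=1, Z[1]=1)=1; Z[8]=2 scan→box=[8,10)
i=9: min(r-i=1, Z[1]=1)=1; Z[9]=1
i=10: outside box; Z[10]=0
i=11: outside box; Z[11]=3 scan→box=[11,14)
i=12: min(r-i=2, Z[1]=1)=1; Z[12]=1
i=13: min(r-i=1, Z[2]=0)=0; Z[13]=0
i=14: outside box; Z[14]=0
i=15: outside box; Z[15]=0
i=16: outside box; Z[16]=0
i=17: outside box; Z[17]=1 scan→box=[17,18)
i=18: outside box; Z[18]=0
i=19: outside box; Z[19]=0
i=20: outside box; Z[20]=0
i=21: outside box; Z[21]=0
i=22: outside box; Z[22]=0
i=23: outside box; Z[23]=1 scan→box=[23,24)
i=24: outside box; Z[24]=0
i=25: outside box; Z[25]=0
i=26: outside box; Z[26]=0
i=27: outside box; Z[27]=0
i=28: outside box; Z[28]=0
i=29: outside box; Z[29]=0
i=30: outside box; Z[30]=0
i=31: outside box; Z[31]=1 scan→box=[31,32)
i=32: outside box; Z[32]=0
i=33: outside box; Z[33]=0
i=34: outside box; Z[34]=3 scan→box=[34,37)
i=35: min(r-i=2, Z[1]=1)=1; Z[35]=1
i=36: min(r-i=1, Z[2]=0)=0; Z[36]=0
i=37: outside box; Z[37]=2 scan→box=[37,39)
i=38: min(r-i=1, Z[1]=1)=1; Z[38]=1

[39, 1, 0, 0, 0, 0, 2, 2, 2, 1, 0, 3, 1, 0, 0, 0, 0, 1, 0, 0, 0, 0, 0, 1, 0, 0, 0, 0, 0, 0, 0, 1, 0, 0, 3, 1, 0, 2, 1]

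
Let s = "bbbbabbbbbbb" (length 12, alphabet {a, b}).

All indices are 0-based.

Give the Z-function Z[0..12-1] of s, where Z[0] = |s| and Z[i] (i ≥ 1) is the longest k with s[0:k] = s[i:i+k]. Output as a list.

Z[0]=12
i=1: outside box; Z[1]=3 scan→box=[1,4)
i=2: min(r-i=2, Z[1]=3)=2; Z[2]=2
i=3: min(r-i=1, Z[2]=2)=1; Z[3]=1
i=4: outside box; Z[4]=0
i=5: outside box; Z[5]=4 scan→box=[5,9)
i=6: min(r-i=3, Z[1]=3)=3; Z[6]=4 scan→box=[6,10)
i=7: min(r-i=3, Z[1]=3)=3; Z[7]=4 scan→box=[7,11)
i=8: min(r-i=3, Z[1]=3)=3; Z[8]=4 scan→box=[8,12)
i=9: min(r-i=3, Z[1]=3)=3; Z[9]=3
i=10: min(r-i=2, Z[2]=2)=2; Z[10]=2
i=11: min(r-i=1, Z[3]=1)=1; Z[11]=1

[12, 3, 2, 1, 0, 4, 4, 4, 4, 3, 2, 1]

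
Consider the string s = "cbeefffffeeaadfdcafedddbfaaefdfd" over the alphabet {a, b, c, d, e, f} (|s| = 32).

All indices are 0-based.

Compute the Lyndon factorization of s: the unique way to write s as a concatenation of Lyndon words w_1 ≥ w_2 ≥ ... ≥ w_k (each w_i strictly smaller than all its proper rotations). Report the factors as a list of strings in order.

emit factor 1: 'c' (i=0, period=1)
emit factor 2: 'beefffffee' (i=1, period=10)
emit factor 3: 'aadfdcafedddbfaaefdfd' (i=11, period=21)

["c", "beefffffee", "aadfdcafedddbfaaefdfd"]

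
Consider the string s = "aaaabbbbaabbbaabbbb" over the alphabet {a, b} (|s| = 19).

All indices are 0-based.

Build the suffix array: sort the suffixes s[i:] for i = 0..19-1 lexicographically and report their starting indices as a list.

[0, 1, 8, 13, 2, 9, 14, 3, 18, 7, 12, 17, 6, 11, 16, 5, 10, 15, 4]

sorted suffixes:
  #0 SA[0]=0  'aaaabbbbaabbbaabbbb'
  #1 SA[1]=1  'aaabbbbaabbbaabbbb'
  #2 SA[2]=8  'aabbbaabbbb'
  #3 SA[3]=13  'aabbbb'
  #4 SA[4]=2  'aabbbbaabbbaabbbb'
  #5 SA[5]=9  'abbbaabbbb'
  #6 SA[6]=14  'abbbb'
  #7 SA[7]=3  'abbbbaabbbaabbbb'
  #8 SA[8]=18  'b'
  #9 SA[9]=7  'baabbbaabbbb'
  #10 SA[10]=12  'baabbbb'
  #11 SA[11]=17  'bb'
  #12 SA[12]=6  'bbaabbbaabbbb'
  #13 SA[13]=11  'bbaabbbb'
  #14 SA[14]=16  'bbb'
  #15 SA[15]=5  'bbbaabbbaabbbb'
  #16 SA[16]=10  'bbbaabbbb'
  #17 SA[17]=15  'bbbb'
  #18 SA[18]=4  'bbbbaabbbaabbbb'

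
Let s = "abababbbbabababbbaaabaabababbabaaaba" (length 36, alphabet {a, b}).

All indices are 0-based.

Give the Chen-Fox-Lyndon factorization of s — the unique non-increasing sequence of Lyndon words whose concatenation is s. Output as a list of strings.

["abababbbb", "abababbb", "aaabaabababbab", "aaab", "a"]

emit factor 1: 'abababbbb' (i=0, period=9)
emit factor 2: 'abababbb' (i=9, period=8)
emit factor 3: 'aaabaabababbab' (i=17, period=14)
emit factor 4: 'aaab' (i=31, period=4)
emit factor 5: 'a' (i=35, period=1)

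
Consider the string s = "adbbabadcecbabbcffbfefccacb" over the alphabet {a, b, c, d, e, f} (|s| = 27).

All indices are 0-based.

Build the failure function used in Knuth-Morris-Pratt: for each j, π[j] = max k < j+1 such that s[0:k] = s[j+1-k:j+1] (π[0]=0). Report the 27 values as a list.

π[0] = 0
j=1 s[j]='d': π[1]=0 (border '')
j=2 s[j]='b': π[2]=0 (border '')
j=3 s[j]='b': π[3]=0 (border '')
j=4 s[j]='a': π[4]=1 (border 'a')
j=5 s[j]='b': k: 1→0; π[5]=0 (border '')
j=6 s[j]='a': π[6]=1 (border 'a')
j=7 s[j]='d': π[7]=2 (border 'ad')
j=8 s[j]='c': k: 2→0; π[8]=0 (border '')
j=9 s[j]='e': π[9]=0 (border '')
j=10 s[j]='c': π[10]=0 (border '')
j=11 s[j]='b': π[11]=0 (border '')
j=12 s[j]='a': π[12]=1 (border 'a')
j=13 s[j]='b': k: 1→0; π[13]=0 (border '')
j=14 s[j]='b': π[14]=0 (border '')
j=15 s[j]='c': π[15]=0 (border '')
j=16 s[j]='f': π[16]=0 (border '')
j=17 s[j]='f': π[17]=0 (border '')
j=18 s[j]='b': π[18]=0 (border '')
j=19 s[j]='f': π[19]=0 (border '')
j=20 s[j]='e': π[20]=0 (border '')
j=21 s[j]='f': π[21]=0 (border '')
j=22 s[j]='c': π[22]=0 (border '')
j=23 s[j]='c': π[23]=0 (border '')
j=24 s[j]='a': π[24]=1 (border 'a')
j=25 s[j]='c': k: 1→0; π[25]=0 (border '')
j=26 s[j]='b': π[26]=0 (border '')

[0, 0, 0, 0, 1, 0, 1, 2, 0, 0, 0, 0, 1, 0, 0, 0, 0, 0, 0, 0, 0, 0, 0, 0, 1, 0, 0]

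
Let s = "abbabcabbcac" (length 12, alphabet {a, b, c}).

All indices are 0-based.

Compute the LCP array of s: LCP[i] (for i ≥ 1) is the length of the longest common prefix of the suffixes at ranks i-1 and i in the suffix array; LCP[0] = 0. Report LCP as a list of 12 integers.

rank→(start, suffix):
  0 → (0, 'abbabcabbcac')
  1 → (6, 'abbcac')
  2 → (3, 'abcabbcac')
  3 → (10, 'ac')
  4 → (2, 'babcabbcac')
  5 → (1, 'bbabcabbcac')
  6 → (7, 'bbcac')
  7 → (4, 'bcabbcac')
  8 → (8, 'bcac')
  9 → (11, 'c')
  10 → (5, 'cabbcac')
  11 → (9, 'cac')

SA = [0, 6, 3, 10, 2, 1, 7, 4, 8, 11, 5, 9]
i: (SA[i-1],SA[i]) lcp shared
  1: (0,6) 3 'abb'
  2: (6,3) 2 'ab'
  3: (3,10) 1 'a'
  4: (10,2) 0 ''
  5: (2,1) 1 'b'
  6: (1,7) 2 'bb'
  7: (7,4) 1 'b'
  8: (4,8) 3 'bca'
  9: (8,11) 0 ''
  10: (11,5) 1 'c'
  11: (5,9) 2 'ca'

[0, 3, 2, 1, 0, 1, 2, 1, 3, 0, 1, 2]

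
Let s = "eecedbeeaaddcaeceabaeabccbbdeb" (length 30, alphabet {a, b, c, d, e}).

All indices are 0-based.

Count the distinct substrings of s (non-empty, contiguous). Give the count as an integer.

431

rank→(start, suffix):
  0 → (8, 'aaddcaeceabaeabccbbdeb')
  1 → (17, 'abaeabccbbdeb')
  2 → (21, 'abccbbdeb')
  3 → (9, 'addcaeceabaeabccbbdeb')
  4 → (19, 'aeabccbbdeb')
  5 → (13, 'aeceabaeabccbbdeb')
  6 → (29, 'b')
  7 → (18, 'baeabccbbdeb')
  8 → (25, 'bbdeb')
  9 → (22, 'bccbbdeb')
  10 → (26, 'bdeb')
  11 → (5, 'beeaaddcaeceabaeabccbbdeb')
  12 → (12, 'caeceabaeabccbbdeb')
  13 → (24, 'cbbdeb')
  14 → (23, 'ccbbdeb')
  15 → (15, 'ceabaeabccbbdeb')
  16 → (2, 'cedbeeaaddcaeceabaeabccbbdeb')
  17 → (4, 'dbeeaaddcaeceabaeabccbbdeb')
  18 → (11, 'dcaeceabaeabccbbdeb')
  19 → (10, 'ddcaeceabaeabccbbdeb')
  20 → (27, 'deb')
  21 → (7, 'eaaddcaeceabaeabccbbdeb')
  22 → (16, 'eabaeabccbbdeb')
  23 → (20, 'eabccbbdeb')
  24 → (28, 'eb')
  25 → (14, 'eceabaeabccbbdeb')
  26 → (1, 'ecedbeeaaddcaeceabaeabccbbdeb')
  27 → (3, 'edbeeaaddcaeceabaeabccbbdeb')
  28 → (6, 'eeaaddcaeceabaeabccbbdeb')
  29 → (0, 'eecedbeeaaddcaeceabaeabccbbdeb')

SA = [8, 17, 21, 9, 19, 13, 29, 18, 25, 22, 26, 5, 12, 24, 23, 15, 2, 4, 11, 10, 27, 7, 16, 20, 28, 14, 1, 3, 6, 0]
rank  pair      lcp
   1  s[8:],s[17:]  1  'a'
   2  s[17:],s[21:]  2  'ab'
   3  s[21:],s[9:]  1  'a'
   4  s[9:],s[19:]  1  'a'
   5  s[19:],s[13:]  2  'ae'
   6  s[13:],s[29:]  0  ''
   7  s[29:],s[18:]  1  'b'
   8  s[18:],s[25:]  1  'b'
   9  s[25:],s[22:]  1  'b'
  10  s[22:],s[26:]  1  'b'
  11  s[26:],s[5:]  1  'b'
  12  s[5:],s[12:]  0  ''
  13  s[12:],s[24:]  1  'c'
  14  s[24:],s[23:]  1  'c'
  15  s[23:],s[15:]  1  'c'
  16  s[15:],s[2:]  2  'ce'
  17  s[2:],s[4:]  0  ''
  18  s[4:],s[11:]  1  'd'
  19  s[11:],s[10:]  1  'd'
  20  s[10:],s[27:]  1  'd'
  21  s[27:],s[7:]  0  ''
  22  s[7:],s[16:]  2  'ea'
  23  s[16:],s[20:]  3  'eab'
  24  s[20:],s[28:]  1  'e'
  25  s[28:],s[14:]  1  'e'
  26  s[14:],s[1:]  3  'ece'
  27  s[1:],s[3:]  1  'e'
  28  s[3:],s[6:]  1  'e'
  29  s[6:],s[0:]  2  'ee'

n(n+1)/2 = 30·31/2 = 465
Σ LCP = 0 + 1 + 2 + 1 + 1 + 2 + 0 + 1 + 1 + 1 + 1 + 1 + 0 + 1 + 1 + 1 + 2 + 0 + 1 + 1 + 1 + 0 + 2 + 3 + 1 + 1 + 3 + 1 + 1 + 2 = 34
distinct = 465 − 34 = 431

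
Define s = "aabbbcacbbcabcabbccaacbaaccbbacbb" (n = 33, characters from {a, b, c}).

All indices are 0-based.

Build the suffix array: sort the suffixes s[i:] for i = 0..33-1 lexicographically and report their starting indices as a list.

[0, 19, 23, 1, 14, 11, 20, 29, 6, 24, 32, 22, 28, 31, 27, 2, 8, 3, 15, 12, 9, 4, 16, 18, 13, 10, 5, 21, 30, 26, 7, 17, 25]

rank | idx | suffix
   0 |   0 | aabbbcacbbcabcabbccaacbaaccbbacbb
   1 |  19 | aacbaaccbbacbb
   2 |  23 | aaccbbacbb
   3 |   1 | abbbcacbbcabcabbccaacbaaccbbacbb
   4 |  14 | abbccaacbaaccbbacbb
   5 |  11 | abcabbccaacbaaccbbacbb
   6 |  20 | acbaaccbbacbb
   7 |  29 | acbb
   8 |   6 | acbbcabcabbccaacbaaccbbacbb
   9 |  24 | accbbacbb
  10 |  32 | b
  11 |  22 | baaccbbacbb
  12 |  28 | bacbb
  13 |  31 | bb
  14 |  27 | bbacbb
  15 |   2 | bbbcacbbcabcabbccaacbaaccbbacbb
  16 |   8 | bbcabcabbccaacbaaccbbacbb
  17 |   3 | bbcacbbcabcabbccaacbaaccbbacbb
  18 |  15 | bbccaacbaaccbbacbb
  19 |  12 | bcabbccaacbaaccbbacbb
  20 |   9 | bcabcabbccaacbaaccbbacbb
  21 |   4 | bcacbbcabcabbccaacbaaccbbacbb
  22 |  16 | bccaacbaaccbbacbb
  23 |  18 | caacbaaccbbacbb
  24 |  13 | cabbccaacbaaccbbacbb
  25 |  10 | cabcabbccaacbaaccbbacbb
  26 |   5 | cacbbcabcabbccaacbaaccbbacbb
  27 |  21 | cbaaccbbacbb
  28 |  30 | cbb
  29 |  26 | cbbacbb
  30 |   7 | cbbcabcabbccaacbaaccbbacbb
  31 |  17 | ccaacbaaccbbacbb
  32 |  25 | ccbbacbb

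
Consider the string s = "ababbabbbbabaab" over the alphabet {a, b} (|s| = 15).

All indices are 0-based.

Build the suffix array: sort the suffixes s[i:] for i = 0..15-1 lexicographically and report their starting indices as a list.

[12, 13, 10, 0, 2, 5, 14, 11, 9, 1, 4, 8, 3, 7, 6]

rank→(start, suffix):
  0 → (12, 'aab')
  1 → (13, 'ab')
  2 → (10, 'abaab')
  3 → (0, 'ababbabbbbabaab')
  4 → (2, 'abbabbbbabaab')
  5 → (5, 'abbbbabaab')
  6 → (14, 'b')
  7 → (11, 'baab')
  8 → (9, 'babaab')
  9 → (1, 'babbabbbbabaab')
  10 → (4, 'babbbbabaab')
  11 → (8, 'bbabaab')
  12 → (3, 'bbabbbbabaab')
  13 → (7, 'bbbabaab')
  14 → (6, 'bbbbabaab')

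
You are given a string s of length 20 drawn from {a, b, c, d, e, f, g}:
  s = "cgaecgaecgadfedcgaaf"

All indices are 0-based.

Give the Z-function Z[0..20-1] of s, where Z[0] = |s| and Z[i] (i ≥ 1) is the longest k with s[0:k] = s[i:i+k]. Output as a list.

Z[0]=20
i=1: fresh scan; Z[1]=0
i=2: fresh scan; Z[2]=0
i=3: fresh scan; Z[3]=0
i=4: fresh scan; Z[4]=7 grow→box=[4,11)
i=5: min(r-i=6, Z[1]=0)=0; Z[5]=0
i=6: min(r-i=5, Z[2]=0)=0; Z[6]=0
i=7: min(r-i=4, Z[3]=0)=0; Z[7]=0
i=8: min(r-i=3, Z[4]=7)=3; Z[8]=3
i=9: min(r-i=2, Z[5]=0)=0; Z[9]=0
i=10: min(r-i=1, Z[6]=0)=0; Z[10]=0
i=11: fresh scan; Z[11]=0
i=12: fresh scan; Z[12]=0
i=13: fresh scan; Z[13]=0
i=14: fresh scan; Z[14]=0
i=15: fresh scan; Z[15]=3 grow→box=[15,18)
i=16: min(r-i=2, Z[1]=0)=0; Z[16]=0
i=17: min(r-i=1, Z[2]=0)=0; Z[17]=0
i=18: fresh scan; Z[18]=0
i=19: fresh scan; Z[19]=0

[20, 0, 0, 0, 7, 0, 0, 0, 3, 0, 0, 0, 0, 0, 0, 3, 0, 0, 0, 0]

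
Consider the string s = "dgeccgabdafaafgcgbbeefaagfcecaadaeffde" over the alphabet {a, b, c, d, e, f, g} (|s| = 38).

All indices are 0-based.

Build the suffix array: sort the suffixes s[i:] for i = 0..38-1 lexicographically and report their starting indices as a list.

rank | idx | suffix
   0 |  29 | aadaeffde
   1 |  11 | aafgcgbbeefaagfcecaadaeffde
   2 |  22 | aagfcecaadaeffde
   3 |   6 | abdafaafgcgbbeefaagfcecaadaeffde
   4 |  30 | adaeffde
   5 |  32 | aeffde
   6 |   9 | afaafgcgbbeefaagfcecaadaeffde
   7 |  12 | afgcgbbeefaagfcecaadaeffde
   8 |  23 | agfcecaadaeffde
   9 |  17 | bbeefaagfcecaadaeffde
  10 |   7 | bdafaafgcgbbeefaagfcecaadaeffde
  11 |  18 | beefaagfcecaadaeffde
  12 |  28 | caadaeffde
  13 |   3 | ccgabdafaafgcgbbeefaagfcecaadaeffde
  14 |  26 | cecaadaeffde
  15 |   4 | cgabdafaafgcgbbeefaagfcecaadaeffde
  16 |  15 | cgbbeefaagfcecaadaeffde
  17 |  31 | daeffde
  18 |   8 | dafaafgcgbbeefaagfcecaadaeffde
  19 |  36 | de
  20 |   0 | dgeccgabdafaafgcgbbeefaagfcecaadaeffde
  21 |  37 | e
  22 |  27 | ecaadaeffde
  23 |   2 | eccgabdafaafgcgbbeefaagfcecaadaeffde
  24 |  19 | eefaagfcecaadaeffde
  25 |  20 | efaagfcecaadaeffde
  26 |  33 | effde
  27 |  10 | faafgcgbbeefaagfcecaadaeffde
  28 |  21 | faagfcecaadaeffde
  29 |  25 | fcecaadaeffde
  30 |  35 | fde
  31 |  34 | ffde
  32 |  13 | fgcgbbeefaagfcecaadaeffde
  33 |   5 | gabdafaafgcgbbeefaagfcecaadaeffde
  34 |  16 | gbbeefaagfcecaadaeffde
  35 |  14 | gcgbbeefaagfcecaadaeffde
  36 |   1 | geccgabdafaafgcgbbeefaagfcecaadaeffde
  37 |  24 | gfcecaadaeffde

[29, 11, 22, 6, 30, 32, 9, 12, 23, 17, 7, 18, 28, 3, 26, 4, 15, 31, 8, 36, 0, 37, 27, 2, 19, 20, 33, 10, 21, 25, 35, 34, 13, 5, 16, 14, 1, 24]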